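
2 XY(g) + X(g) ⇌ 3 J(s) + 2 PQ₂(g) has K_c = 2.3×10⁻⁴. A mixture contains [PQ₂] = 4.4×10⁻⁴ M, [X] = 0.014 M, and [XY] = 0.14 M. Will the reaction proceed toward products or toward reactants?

reverse (toward reactants)

(J is a pure solid — omitted from Q_c.)
Q_c = [PQ₂]² / ([XY]²·[X]) = (4.4×10⁻⁴)² / ((0.14)²·(0.014)) = 7.1×10⁻⁴
Q_c = 7.1×10⁻⁴ > K_c = 2.3×10⁻⁴, so the reverse reaction proceeds.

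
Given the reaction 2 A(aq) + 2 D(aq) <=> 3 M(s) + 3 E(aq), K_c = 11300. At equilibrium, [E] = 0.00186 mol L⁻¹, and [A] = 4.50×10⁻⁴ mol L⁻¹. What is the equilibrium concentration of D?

(M is a pure solid — omitted from K_c.)
At equilibrium, K_c = [E]³ / ([A]²·[D]²) = 11300.
(0.00186)³ / ((4.50×10⁻⁴)²·([D])²) = 11300
[D]² = 2.81×10⁻⁶ ⇒ [D] = 0.00168 mol L⁻¹

[D] = 0.00168 mol L⁻¹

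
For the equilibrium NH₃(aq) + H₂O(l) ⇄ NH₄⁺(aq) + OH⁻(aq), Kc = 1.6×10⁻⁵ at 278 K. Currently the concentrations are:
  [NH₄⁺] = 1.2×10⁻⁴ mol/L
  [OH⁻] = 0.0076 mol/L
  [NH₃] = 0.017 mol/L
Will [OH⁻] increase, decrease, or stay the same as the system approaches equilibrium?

(H₂O is a pure liquid — omitted from Qc.)
Qc = [NH₄⁺]·[OH⁻] / [NH₃] = (1.2×10⁻⁴)·(0.0076) / (0.017) = 5.4×10⁻⁵
Qc = 5.4×10⁻⁵ > Kc = 1.6×10⁻⁵: net reverse reaction.
OH⁻ is a product, so it decreases.

decrease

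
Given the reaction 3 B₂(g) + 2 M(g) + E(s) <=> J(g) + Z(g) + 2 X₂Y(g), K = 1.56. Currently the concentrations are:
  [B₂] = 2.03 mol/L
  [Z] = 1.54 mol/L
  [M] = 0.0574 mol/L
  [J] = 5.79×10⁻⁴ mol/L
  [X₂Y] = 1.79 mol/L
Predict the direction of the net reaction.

toward products

(E is a pure solid — omitted from Q.)
Q = [J]·[Z]·[X₂Y]² / ([B₂]³·[M]²) = (5.79×10⁻⁴)·(1.54)·(1.79)² / ((2.03)³·(0.0574)²) = 0.104
Q = 0.104 < K = 1.56, so the forward reaction proceeds.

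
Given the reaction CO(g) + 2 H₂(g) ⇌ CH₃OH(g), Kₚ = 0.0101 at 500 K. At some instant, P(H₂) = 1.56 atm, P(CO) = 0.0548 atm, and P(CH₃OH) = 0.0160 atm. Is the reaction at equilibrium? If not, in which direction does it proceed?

Qₚ = P(CH₃OH) / (P(CO)·P(H₂)²) = (0.0160) / ((0.0548)·(1.56)²) = 0.120
Qₚ = 0.120 > Kₚ = 0.0101, so the reverse reaction proceeds.

to the left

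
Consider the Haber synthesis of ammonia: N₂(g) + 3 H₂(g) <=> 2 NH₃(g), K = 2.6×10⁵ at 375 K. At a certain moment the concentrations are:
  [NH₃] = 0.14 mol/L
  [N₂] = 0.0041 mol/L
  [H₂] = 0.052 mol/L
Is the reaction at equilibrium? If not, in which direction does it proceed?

Q = [NH₃]² / ([N₂]·[H₂]³) = (0.14)² / ((0.0041)·(0.052)³) = 34000
Q = 34000 < K = 2.6×10⁵, so the forward reaction proceeds.

in the forward direction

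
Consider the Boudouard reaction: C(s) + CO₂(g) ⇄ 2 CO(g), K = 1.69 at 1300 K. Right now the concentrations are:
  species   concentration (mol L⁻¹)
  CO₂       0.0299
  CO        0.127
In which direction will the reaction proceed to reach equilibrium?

to the right

(C is a pure solid — omitted from Q.)
Q = [CO]² / [CO₂] = (0.127)² / (0.0299) = 0.539
Q = 0.539 < K = 1.69, so the forward reaction proceeds.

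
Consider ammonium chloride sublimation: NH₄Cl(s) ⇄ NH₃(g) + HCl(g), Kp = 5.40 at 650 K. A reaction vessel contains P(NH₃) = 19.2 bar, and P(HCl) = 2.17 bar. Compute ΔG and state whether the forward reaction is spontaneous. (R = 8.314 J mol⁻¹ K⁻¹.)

(NH₄Cl is a pure solid — omitted from Qp.)
Qp = P(NH₃)·P(HCl) = (19.2)·(2.17) = 41.7
ΔG = RT ln(Qp/Kp) = (8.314 J mol⁻¹ K⁻¹)(650 K) × ln(41.7/5.40)
   = (5.404 kJ/mol)(2.044) = 11.0 kJ/mol
ΔG > 0, so the forward reaction is non-spontaneous (proceeds in reverse).

ΔG = 11.0 kJ/mol; the forward reaction is non-spontaneous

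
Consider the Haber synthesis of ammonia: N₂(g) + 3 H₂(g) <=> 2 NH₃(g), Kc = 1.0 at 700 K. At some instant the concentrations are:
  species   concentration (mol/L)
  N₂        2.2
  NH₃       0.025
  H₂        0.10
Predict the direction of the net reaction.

Qc = [NH₃]² / ([N₂]·[H₂]³) = (0.025)² / ((2.2)·(0.10)³) = 0.28
Qc = 0.28 < Kc = 1.0, so the forward reaction proceeds.

forward (toward products)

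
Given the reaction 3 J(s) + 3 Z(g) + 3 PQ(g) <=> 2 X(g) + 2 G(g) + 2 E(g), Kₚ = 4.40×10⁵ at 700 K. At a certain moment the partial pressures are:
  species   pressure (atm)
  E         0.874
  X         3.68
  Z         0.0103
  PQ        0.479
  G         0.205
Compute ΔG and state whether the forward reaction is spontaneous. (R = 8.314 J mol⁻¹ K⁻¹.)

ΔG = 12.3 kJ/mol; the forward reaction is non-spontaneous

(J is a pure solid — omitted from Qₚ.)
Qₚ = P(X)²·P(G)²·P(E)² / (P(Z)³·P(PQ)³) = (3.68)²·(0.205)²·(0.874)² / ((0.0103)³·(0.479)³) = 3.62×10⁶
ΔG = RT ln(Qₚ/Kₚ) = (8.314 J mol⁻¹ K⁻¹)(700 K) × ln(3.62×10⁶/4.40×10⁵)
   = (5.820 kJ/mol)(2.107) = 12.3 kJ/mol
ΔG > 0, so the forward reaction is non-spontaneous (proceeds in reverse).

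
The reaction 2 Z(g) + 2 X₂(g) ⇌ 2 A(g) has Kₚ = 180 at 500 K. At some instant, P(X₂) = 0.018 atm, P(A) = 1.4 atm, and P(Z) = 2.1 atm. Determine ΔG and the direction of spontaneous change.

ΔG = 8.44 kJ/mol; the forward reaction is non-spontaneous

Qₚ = P(A)² / (P(Z)²·P(X₂)²) = (1.4)² / ((2.1)²·(0.018)²) = 1370
ΔG = RT ln(Qₚ/Kₚ) = (8.314 J mol⁻¹ K⁻¹)(500 K) × ln(1370/180)
   = (4.157 kJ/mol)(2.030) = 8.44 kJ/mol
ΔG > 0, so the forward reaction is non-spontaneous (proceeds in reverse).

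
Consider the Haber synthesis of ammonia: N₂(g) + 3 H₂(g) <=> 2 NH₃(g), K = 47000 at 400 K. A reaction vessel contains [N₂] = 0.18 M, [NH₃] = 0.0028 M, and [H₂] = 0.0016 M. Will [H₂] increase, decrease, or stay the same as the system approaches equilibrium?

decrease

Q = [NH₃]² / ([N₂]·[H₂]³) = (0.0028)² / ((0.18)·(0.0016)³) = 11000
Q = 11000 < K = 47000: net forward reaction.
H₂ is a reactant, so it decreases.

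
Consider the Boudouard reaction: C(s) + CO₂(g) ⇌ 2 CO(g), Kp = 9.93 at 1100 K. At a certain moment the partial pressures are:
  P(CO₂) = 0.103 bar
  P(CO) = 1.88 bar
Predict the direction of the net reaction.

toward reactants

(C is a pure solid — omitted from Qp.)
Qp = P(CO)² / P(CO₂) = (1.88)² / (0.103) = 34.3
Qp = 34.3 > Kp = 9.93, so the reverse reaction proceeds.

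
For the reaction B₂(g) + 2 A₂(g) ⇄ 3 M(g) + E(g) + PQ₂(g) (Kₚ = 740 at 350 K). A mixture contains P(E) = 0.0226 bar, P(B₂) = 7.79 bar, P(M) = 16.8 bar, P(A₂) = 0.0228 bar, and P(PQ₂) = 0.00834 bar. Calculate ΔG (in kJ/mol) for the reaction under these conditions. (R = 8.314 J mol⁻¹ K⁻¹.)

ΔG = -3.52 kJ/mol

Qₚ = P(M)³·P(E)·P(PQ₂) / (P(B₂)·P(A₂)²) = (16.8)³·(0.0226)·(0.00834) / ((7.79)·(0.0228)²) = 221
ΔG = RT ln(Qₚ/Kₚ) = (8.314 J mol⁻¹ K⁻¹)(350 K) × ln(221/740)
   = (2.910 kJ/mol)(-1.208) = -3.52 kJ/mol
ΔG < 0, so the forward reaction is spontaneous (proceeds forward).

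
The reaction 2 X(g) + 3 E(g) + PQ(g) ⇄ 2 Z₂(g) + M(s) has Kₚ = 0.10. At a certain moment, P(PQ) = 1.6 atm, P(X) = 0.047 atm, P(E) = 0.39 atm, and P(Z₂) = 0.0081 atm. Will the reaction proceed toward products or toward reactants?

reverse (toward reactants)

(M is a pure solid — omitted from Qₚ.)
Qₚ = P(Z₂)² / (P(X)²·P(E)³·P(PQ)) = (0.0081)² / ((0.047)²·(0.39)³·(1.6)) = 0.31
Qₚ = 0.31 > Kₚ = 0.10, so the reverse reaction proceeds.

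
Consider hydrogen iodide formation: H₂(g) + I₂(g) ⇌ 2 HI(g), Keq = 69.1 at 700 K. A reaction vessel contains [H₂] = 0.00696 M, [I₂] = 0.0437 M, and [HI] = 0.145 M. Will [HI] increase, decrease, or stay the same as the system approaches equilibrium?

Q = [HI]² / ([H₂]·[I₂]) = (0.145)² / ((0.00696)·(0.0437)) = 69.1
Q = 69.1 = Keq; the system is at equilibrium.

stay the same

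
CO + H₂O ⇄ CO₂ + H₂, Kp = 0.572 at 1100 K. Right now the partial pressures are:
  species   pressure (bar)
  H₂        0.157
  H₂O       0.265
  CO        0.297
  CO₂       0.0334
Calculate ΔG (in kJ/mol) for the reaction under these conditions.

ΔG = -19.7 kJ/mol

Qp = P(CO₂)·P(H₂) / (P(CO)·P(H₂O)) = (0.0334)·(0.157) / ((0.297)·(0.265)) = 0.0666
ΔG = RT ln(Qp/Kp) = (8.314 J mol⁻¹ K⁻¹)(1100 K) × ln(0.0666/0.572)
   = (9.145 kJ/mol)(-2.150) = -19.7 kJ/mol
ΔG < 0, so the forward reaction is spontaneous (proceeds forward).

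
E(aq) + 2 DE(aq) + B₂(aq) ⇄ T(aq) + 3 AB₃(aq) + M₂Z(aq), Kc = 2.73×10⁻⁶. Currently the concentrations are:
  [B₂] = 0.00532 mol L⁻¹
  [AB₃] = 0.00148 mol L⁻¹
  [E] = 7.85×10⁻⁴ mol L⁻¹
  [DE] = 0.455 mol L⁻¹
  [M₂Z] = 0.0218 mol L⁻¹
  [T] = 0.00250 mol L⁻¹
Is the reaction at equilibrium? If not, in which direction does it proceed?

Qc = [T]·[AB₃]³·[M₂Z] / ([E]·[DE]²·[B₂]) = (0.00250)·(0.00148)³·(0.0218) / ((7.85×10⁻⁴)·(0.455)²·(0.00532)) = 2.04×10⁻⁷
Qc = 2.04×10⁻⁷ < Kc = 2.73×10⁻⁶, so the forward reaction proceeds.

in the forward direction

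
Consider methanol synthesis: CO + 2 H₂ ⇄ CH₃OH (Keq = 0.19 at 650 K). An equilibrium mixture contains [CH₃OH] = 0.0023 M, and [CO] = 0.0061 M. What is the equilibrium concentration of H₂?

At equilibrium, Keq = [CH₃OH] / ([CO]·[H₂]²) = 0.19.
(0.0023) / ((0.0061)·([H₂])²) = 0.19
[H₂]² = 1.98 ⇒ [H₂] = 1.4 M

[H₂] = 1.4 M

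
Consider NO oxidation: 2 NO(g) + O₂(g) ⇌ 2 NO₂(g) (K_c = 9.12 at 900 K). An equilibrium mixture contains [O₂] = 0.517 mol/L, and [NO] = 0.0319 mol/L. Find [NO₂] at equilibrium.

[NO₂] = 0.0693 mol/L

At equilibrium, K_c = [NO₂]² / ([NO]²·[O₂]) = 9.12.
([NO₂])² / ((0.0319)²·(0.517)) = 9.12
[NO₂]² = 0.00480 ⇒ [NO₂] = 0.0693 mol/L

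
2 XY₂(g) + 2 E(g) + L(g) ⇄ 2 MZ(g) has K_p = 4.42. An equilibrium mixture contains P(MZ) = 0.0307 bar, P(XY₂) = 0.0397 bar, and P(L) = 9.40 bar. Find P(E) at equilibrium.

P(E) = 0.120 bar

At equilibrium, K_p = P(MZ)² / (P(XY₂)²·P(E)²·P(L)) = 4.42.
(0.0307)² / ((0.0397)²·(P(E))²·(9.40)) = 4.42
P(E)² = 0.0144 ⇒ P(E) = 0.120 bar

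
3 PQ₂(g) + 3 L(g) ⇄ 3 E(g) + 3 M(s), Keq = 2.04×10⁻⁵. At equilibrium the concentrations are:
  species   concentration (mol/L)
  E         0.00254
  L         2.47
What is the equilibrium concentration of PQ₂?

[PQ₂] = 0.0376 mol/L

(M is a pure solid — omitted from Keq.)
At equilibrium, Keq = [E]³ / ([PQ₂]³·[L]³) = 2.04×10⁻⁵.
(0.00254)³ / (([PQ₂])³·(2.47)³) = 2.04×10⁻⁵
[PQ₂]³ = 5.33×10⁻⁵ ⇒ [PQ₂] = 0.0376 mol/L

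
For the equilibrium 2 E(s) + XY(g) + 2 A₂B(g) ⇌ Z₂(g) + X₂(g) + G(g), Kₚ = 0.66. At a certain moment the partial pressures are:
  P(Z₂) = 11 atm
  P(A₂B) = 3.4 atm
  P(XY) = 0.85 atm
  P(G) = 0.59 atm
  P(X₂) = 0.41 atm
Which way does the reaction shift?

(E is a pure solid — omitted from Qₚ.)
Qₚ = P(Z₂)·P(X₂)·P(G) / (P(XY)·P(A₂B)²) = (11)·(0.41)·(0.59) / ((0.85)·(3.4)²) = 0.27
Qₚ = 0.27 < Kₚ = 0.66, so the forward reaction proceeds.

forward (toward products)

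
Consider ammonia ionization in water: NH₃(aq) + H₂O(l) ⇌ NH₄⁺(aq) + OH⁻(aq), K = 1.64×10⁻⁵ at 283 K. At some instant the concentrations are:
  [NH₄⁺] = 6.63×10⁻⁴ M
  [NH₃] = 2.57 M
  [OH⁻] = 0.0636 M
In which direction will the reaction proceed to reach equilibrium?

neither direction; the system is at equilibrium

(H₂O is a pure liquid — omitted from Q.)
Q = [NH₄⁺]·[OH⁻] / [NH₃] = (6.63×10⁻⁴)·(0.0636) / (2.57) = 1.64×10⁻⁵
Q = 1.64×10⁻⁵ = K, so the system is already at equilibrium.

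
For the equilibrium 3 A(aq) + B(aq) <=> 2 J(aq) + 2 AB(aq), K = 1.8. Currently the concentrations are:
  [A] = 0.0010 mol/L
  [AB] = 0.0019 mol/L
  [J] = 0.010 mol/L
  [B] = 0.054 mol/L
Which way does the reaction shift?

toward reactants

Q = [J]²·[AB]² / ([A]³·[B]) = (0.010)²·(0.0019)² / ((0.0010)³·(0.054)) = 6.7
Q = 6.7 > K = 1.8, so the reverse reaction proceeds.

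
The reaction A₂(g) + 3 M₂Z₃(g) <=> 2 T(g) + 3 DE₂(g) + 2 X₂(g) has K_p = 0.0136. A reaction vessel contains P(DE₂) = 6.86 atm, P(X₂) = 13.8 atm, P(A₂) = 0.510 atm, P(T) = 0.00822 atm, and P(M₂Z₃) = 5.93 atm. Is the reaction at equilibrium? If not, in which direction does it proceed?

reverse (toward reactants)

Q_p = P(T)²·P(DE₂)³·P(X₂)² / (P(A₂)·P(M₂Z₃)³) = (0.00822)²·(6.86)³·(13.8)² / ((0.510)·(5.93)³) = 0.0391
Q_p = 0.0391 > K_p = 0.0136, so the reverse reaction proceeds.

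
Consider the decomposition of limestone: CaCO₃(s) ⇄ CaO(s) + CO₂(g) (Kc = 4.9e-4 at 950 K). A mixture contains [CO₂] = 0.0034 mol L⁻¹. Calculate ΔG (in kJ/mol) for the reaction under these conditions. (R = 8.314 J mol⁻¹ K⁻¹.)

(CaCO₃, CaO are pure solids — omitted from Qc.)
Qc = [CO₂] = 0.00340
ΔG = RT ln(Qc/Kc) = (8.314 J mol⁻¹ K⁻¹)(950 K) × ln(0.00340/4.9e-4)
   = (7.898 kJ/mol)(1.937) = 15.3 kJ/mol
ΔG > 0, so the forward reaction is non-spontaneous (proceeds in reverse).

ΔG = 15.3 kJ/mol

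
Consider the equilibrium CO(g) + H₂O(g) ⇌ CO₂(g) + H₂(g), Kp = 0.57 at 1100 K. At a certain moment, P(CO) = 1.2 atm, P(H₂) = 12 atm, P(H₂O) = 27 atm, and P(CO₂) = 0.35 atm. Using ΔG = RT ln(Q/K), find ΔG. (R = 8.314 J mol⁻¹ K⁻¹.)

Qp = P(CO₂)·P(H₂) / (P(CO)·P(H₂O)) = (0.35)·(12) / ((1.2)·(27)) = 0.130
ΔG = RT ln(Qp/Kp) = (8.314 J mol⁻¹ K⁻¹)(1100 K) × ln(0.130/0.57)
   = (9.145 kJ/mol)(-1.478) = -13.5 kJ/mol
ΔG < 0, so the forward reaction is spontaneous (proceeds forward).

ΔG = -13.5 kJ/mol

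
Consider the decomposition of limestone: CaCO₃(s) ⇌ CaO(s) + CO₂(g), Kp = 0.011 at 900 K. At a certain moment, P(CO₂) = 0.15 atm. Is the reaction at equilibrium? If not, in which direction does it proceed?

(CaCO₃, CaO are pure solids — omitted from Qp.)
Qp = P(CO₂) = 0.15
Qp = 0.15 > Kp = 0.011, so the reverse reaction proceeds.

toward reactants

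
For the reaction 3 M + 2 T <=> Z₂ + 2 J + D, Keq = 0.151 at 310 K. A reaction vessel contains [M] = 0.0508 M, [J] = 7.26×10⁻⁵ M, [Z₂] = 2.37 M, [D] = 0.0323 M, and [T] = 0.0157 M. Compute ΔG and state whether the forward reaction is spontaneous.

Q = [Z₂]·[J]²·[D] / ([M]³·[T]²) = (2.37)·(7.26×10⁻⁵)²·(0.0323) / ((0.0508)³·(0.0157)²) = 0.0125
ΔG = RT ln(Q/Keq) = (8.314 J mol⁻¹ K⁻¹)(310 K) × ln(0.0125/0.151)
   = (2.577 kJ/mol)(-2.492) = -6.42 kJ/mol
ΔG < 0, so the forward reaction is spontaneous (proceeds forward).

ΔG = -6.42 kJ/mol; the forward reaction is spontaneous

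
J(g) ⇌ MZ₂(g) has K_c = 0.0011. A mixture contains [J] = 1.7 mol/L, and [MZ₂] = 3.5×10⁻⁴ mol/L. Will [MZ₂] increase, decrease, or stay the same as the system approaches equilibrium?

increase

Q_c = [MZ₂] / [J] = (3.5×10⁻⁴) / (1.7) = 2.1×10⁻⁴
Q_c = 2.1×10⁻⁴ < K_c = 0.0011: net forward reaction.
MZ₂ is a product, so it increases.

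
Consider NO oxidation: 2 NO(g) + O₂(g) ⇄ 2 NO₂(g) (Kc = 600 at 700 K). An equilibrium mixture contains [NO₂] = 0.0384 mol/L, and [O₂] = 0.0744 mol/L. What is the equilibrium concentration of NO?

[NO] = 0.00575 mol/L

At equilibrium, Kc = [NO₂]² / ([NO]²·[O₂]) = 600.
(0.0384)² / (([NO])²·(0.0744)) = 600
[NO]² = 3.30e-5 ⇒ [NO] = 0.00575 mol/L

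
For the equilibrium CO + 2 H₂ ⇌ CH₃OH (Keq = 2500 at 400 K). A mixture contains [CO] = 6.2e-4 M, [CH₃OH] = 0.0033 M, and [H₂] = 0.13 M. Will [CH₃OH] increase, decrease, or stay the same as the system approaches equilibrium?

Q = [CH₃OH] / ([CO]·[H₂]²) = (0.0033) / ((6.2e-4)·(0.13)²) = 310
Q = 310 < Keq = 2500: net forward reaction.
CH₃OH is a product, so it increases.

increase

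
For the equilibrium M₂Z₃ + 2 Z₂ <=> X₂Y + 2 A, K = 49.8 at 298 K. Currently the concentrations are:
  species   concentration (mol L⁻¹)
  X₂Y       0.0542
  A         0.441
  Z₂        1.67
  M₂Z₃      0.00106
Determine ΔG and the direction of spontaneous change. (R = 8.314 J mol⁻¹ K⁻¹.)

Q = [X₂Y]·[A]² / ([M₂Z₃]·[Z₂]²) = (0.0542)·(0.441)² / ((0.00106)·(1.67)²) = 3.57
ΔG = RT ln(Q/K) = (8.314 J mol⁻¹ K⁻¹)(298 K) × ln(3.57/49.8)
   = (2.478 kJ/mol)(-2.635) = -6.53 kJ/mol
ΔG < 0, so the forward reaction is spontaneous (proceeds forward).

ΔG = -6.53 kJ/mol; the forward reaction is spontaneous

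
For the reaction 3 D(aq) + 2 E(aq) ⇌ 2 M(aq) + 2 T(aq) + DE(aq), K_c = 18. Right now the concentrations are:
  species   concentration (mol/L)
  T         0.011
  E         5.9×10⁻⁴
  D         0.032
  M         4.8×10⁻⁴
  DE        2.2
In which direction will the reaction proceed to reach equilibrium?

toward products

Q_c = [M]²·[T]²·[DE] / ([D]³·[E]²) = (4.8×10⁻⁴)²·(0.011)²·(2.2) / ((0.032)³·(5.9×10⁻⁴)²) = 5.4
Q_c = 5.4 < K_c = 18, so the forward reaction proceeds.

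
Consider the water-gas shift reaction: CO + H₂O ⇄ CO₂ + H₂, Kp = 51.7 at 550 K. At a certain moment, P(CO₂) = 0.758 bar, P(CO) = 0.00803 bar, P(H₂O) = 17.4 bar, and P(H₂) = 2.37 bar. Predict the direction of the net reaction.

Qp = P(CO₂)·P(H₂) / (P(CO)·P(H₂O)) = (0.758)·(2.37) / ((0.00803)·(17.4)) = 12.9
Qp = 12.9 < Kp = 51.7, so the forward reaction proceeds.

forward (toward products)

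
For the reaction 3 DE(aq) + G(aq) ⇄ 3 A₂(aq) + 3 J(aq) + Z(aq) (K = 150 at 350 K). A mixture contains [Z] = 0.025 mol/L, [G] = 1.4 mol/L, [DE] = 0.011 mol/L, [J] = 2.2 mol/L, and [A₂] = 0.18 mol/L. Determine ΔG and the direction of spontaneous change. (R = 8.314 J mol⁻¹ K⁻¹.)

ΔG = 4.99 kJ/mol; the forward reaction is non-spontaneous

Q = [A₂]³·[J]³·[Z] / ([DE]³·[G]) = (0.18)³·(2.2)³·(0.025) / ((0.011)³·(1.4)) = 833
ΔG = RT ln(Q/K) = (8.314 J mol⁻¹ K⁻¹)(350 K) × ln(833/150)
   = (2.910 kJ/mol)(1.714) = 4.99 kJ/mol
ΔG > 0, so the forward reaction is non-spontaneous (proceeds in reverse).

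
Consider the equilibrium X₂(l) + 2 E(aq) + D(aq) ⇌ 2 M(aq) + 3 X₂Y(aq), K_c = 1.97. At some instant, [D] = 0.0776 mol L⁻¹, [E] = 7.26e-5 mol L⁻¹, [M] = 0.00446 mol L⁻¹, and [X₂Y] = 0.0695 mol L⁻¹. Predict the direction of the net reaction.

(X₂ is a pure liquid — omitted from Q_c.)
Q_c = [M]²·[X₂Y]³ / ([E]²·[D]) = (0.00446)²·(0.0695)³ / ((7.26e-5)²·(0.0776)) = 16.3
Q_c = 16.3 > K_c = 1.97, so the reverse reaction proceeds.

to the left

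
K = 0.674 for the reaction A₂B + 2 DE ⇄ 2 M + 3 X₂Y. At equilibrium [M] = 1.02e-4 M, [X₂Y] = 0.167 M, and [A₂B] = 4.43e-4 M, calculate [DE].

At equilibrium, K = [M]²·[X₂Y]³ / ([A₂B]·[DE]²) = 0.674.
(1.02e-4)²·(0.167)³ / ((4.43e-4)·([DE])²) = 0.674
[DE]² = 1.62e-7 ⇒ [DE] = 4.03e-4 M

[DE] = 4.03e-4 M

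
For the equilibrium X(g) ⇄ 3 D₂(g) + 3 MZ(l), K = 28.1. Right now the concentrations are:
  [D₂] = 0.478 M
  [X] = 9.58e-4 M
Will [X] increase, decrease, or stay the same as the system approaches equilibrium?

increase

(MZ is a pure liquid — omitted from Q.)
Q = [D₂]³ / [X] = (0.478)³ / (9.58e-4) = 114
Q = 114 > K = 28.1: net reverse reaction.
X is a reactant, so it increases.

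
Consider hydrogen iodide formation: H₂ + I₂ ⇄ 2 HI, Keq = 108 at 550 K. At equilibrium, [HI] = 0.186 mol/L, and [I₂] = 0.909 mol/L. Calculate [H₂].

At equilibrium, Keq = [HI]² / ([H₂]·[I₂]) = 108.
(0.186)² / (([H₂])·(0.909)) = 108
[H₂] = 3.52×10⁻⁴ mol/L

[H₂] = 3.52×10⁻⁴ mol/L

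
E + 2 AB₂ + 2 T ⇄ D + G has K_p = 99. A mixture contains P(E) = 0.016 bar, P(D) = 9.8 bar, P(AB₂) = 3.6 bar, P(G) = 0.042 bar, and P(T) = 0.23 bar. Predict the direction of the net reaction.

toward products

Q_p = P(D)·P(G) / (P(E)·P(AB₂)²·P(T)²) = (9.8)·(0.042) / ((0.016)·(3.6)²·(0.23)²) = 38
Q_p = 38 < K_p = 99, so the forward reaction proceeds.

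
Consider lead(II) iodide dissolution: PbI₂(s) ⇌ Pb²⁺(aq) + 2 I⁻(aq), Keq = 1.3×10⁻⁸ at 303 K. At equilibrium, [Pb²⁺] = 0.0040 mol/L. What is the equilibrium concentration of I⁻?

[I⁻] = 0.0018 mol/L

(PbI₂ is a pure solid — omitted from Keq.)
At equilibrium, Keq = [Pb²⁺]·[I⁻]² = 1.3×10⁻⁸.
(0.0040)·([I⁻])² = 1.3×10⁻⁸
[I⁻]² = 3.25×10⁻⁶ ⇒ [I⁻] = 0.0018 mol/L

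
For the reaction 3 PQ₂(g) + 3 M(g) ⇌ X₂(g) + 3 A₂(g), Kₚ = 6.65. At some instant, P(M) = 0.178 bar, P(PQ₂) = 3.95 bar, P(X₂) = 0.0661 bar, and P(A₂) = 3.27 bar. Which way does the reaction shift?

at equilibrium

Qₚ = P(X₂)·P(A₂)³ / (P(PQ₂)³·P(M)³) = (0.0661)·(3.27)³ / ((3.95)³·(0.178)³) = 6.65
Qₚ = 6.65 = Kₚ, so the system is already at equilibrium.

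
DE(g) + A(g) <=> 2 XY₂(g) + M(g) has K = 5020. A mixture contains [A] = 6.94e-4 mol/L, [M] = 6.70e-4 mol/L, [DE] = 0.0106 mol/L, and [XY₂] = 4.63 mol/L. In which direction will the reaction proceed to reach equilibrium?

Q = [XY₂]²·[M] / ([DE]·[A]) = (4.63)²·(6.70e-4) / ((0.0106)·(6.94e-4)) = 1950
Q = 1950 < K = 5020, so the forward reaction proceeds.

forward (toward products)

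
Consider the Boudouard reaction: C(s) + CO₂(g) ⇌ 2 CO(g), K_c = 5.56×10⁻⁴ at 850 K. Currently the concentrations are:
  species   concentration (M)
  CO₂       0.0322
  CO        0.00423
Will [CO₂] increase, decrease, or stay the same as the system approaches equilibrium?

(C is a pure solid — omitted from Q_c.)
Q_c = [CO]² / [CO₂] = (0.00423)² / (0.0322) = 5.56×10⁻⁴
Q_c = 5.56×10⁻⁴ = K_c; the system is at equilibrium.

stay the same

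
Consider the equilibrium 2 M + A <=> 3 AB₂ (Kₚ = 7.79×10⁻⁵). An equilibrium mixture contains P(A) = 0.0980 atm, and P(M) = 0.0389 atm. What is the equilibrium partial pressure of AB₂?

P(AB₂) = 0.00226 atm

At equilibrium, Kₚ = P(AB₂)³ / (P(M)²·P(A)) = 7.79×10⁻⁵.
(P(AB₂))³ / ((0.0389)²·(0.0980)) = 7.79×10⁻⁵
P(AB₂)³ = 1.16×10⁻⁸ ⇒ P(AB₂) = 0.00226 atm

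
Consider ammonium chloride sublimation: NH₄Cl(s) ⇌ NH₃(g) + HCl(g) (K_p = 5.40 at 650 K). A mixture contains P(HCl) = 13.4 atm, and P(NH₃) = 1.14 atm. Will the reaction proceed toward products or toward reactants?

(NH₄Cl is a pure solid — omitted from Q_p.)
Q_p = P(NH₃)·P(HCl) = (1.14)·(13.4) = 15.3
Q_p = 15.3 > K_p = 5.40, so the reverse reaction proceeds.

reverse (toward reactants)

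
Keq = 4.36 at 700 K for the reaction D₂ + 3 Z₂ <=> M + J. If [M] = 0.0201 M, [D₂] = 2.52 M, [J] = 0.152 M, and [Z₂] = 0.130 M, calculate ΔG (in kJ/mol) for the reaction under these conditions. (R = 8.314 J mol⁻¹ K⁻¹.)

ΔG = -12.0 kJ/mol

Q = [M]·[J] / ([D₂]·[Z₂]³) = (0.0201)·(0.152) / ((2.52)·(0.130)³) = 0.552
ΔG = RT ln(Q/Keq) = (8.314 J mol⁻¹ K⁻¹)(700 K) × ln(0.552/4.36)
   = (5.820 kJ/mol)(-2.067) = -12.0 kJ/mol
ΔG < 0, so the forward reaction is spontaneous (proceeds forward).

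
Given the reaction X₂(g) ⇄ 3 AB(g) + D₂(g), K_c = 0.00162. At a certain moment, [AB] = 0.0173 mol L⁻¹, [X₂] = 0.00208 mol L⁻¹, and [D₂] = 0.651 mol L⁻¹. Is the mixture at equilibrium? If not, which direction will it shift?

Q_c = [AB]³·[D₂] / [X₂] = (0.0173)³·(0.651) / (0.00208) = 0.00162
Q_c = 0.00162 = K_c; the system is at equilibrium.

yes, at equilibrium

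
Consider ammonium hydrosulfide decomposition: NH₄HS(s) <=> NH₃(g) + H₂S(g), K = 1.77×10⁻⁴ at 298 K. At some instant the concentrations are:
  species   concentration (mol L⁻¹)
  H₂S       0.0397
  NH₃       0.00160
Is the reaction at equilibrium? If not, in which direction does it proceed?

in the forward direction

(NH₄HS is a pure solid — omitted from Q.)
Q = [NH₃]·[H₂S] = (0.00160)·(0.0397) = 6.35×10⁻⁵
Q = 6.35×10⁻⁵ < K = 1.77×10⁻⁴, so the forward reaction proceeds.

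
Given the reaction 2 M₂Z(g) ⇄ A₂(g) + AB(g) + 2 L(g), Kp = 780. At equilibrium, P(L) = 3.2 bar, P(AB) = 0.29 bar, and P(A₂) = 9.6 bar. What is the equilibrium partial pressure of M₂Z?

At equilibrium, Kp = P(A₂)·P(AB)·P(L)² / P(M₂Z)² = 780.
(9.6)·(0.29)·(3.2)² / (P(M₂Z))² = 780
P(M₂Z)² = 0.0365 ⇒ P(M₂Z) = 0.19 bar

P(M₂Z) = 0.19 bar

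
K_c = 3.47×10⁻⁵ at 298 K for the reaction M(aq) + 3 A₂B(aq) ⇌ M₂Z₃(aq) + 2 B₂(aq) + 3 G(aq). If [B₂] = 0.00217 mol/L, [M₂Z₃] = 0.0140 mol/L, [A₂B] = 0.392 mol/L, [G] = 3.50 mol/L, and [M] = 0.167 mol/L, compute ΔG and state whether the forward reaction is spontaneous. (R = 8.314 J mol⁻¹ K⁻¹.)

Q_c = [M₂Z₃]·[B₂]²·[G]³ / ([M]·[A₂B]³) = (0.0140)·(0.00217)²·(3.50)³ / ((0.167)·(0.392)³) = 2.81×10⁻⁴
ΔG = RT ln(Q_c/K_c) = (8.314 J mol⁻¹ K⁻¹)(298 K) × ln(2.81×10⁻⁴/3.47×10⁻⁵)
   = (2.478 kJ/mol)(2.092) = 5.18 kJ/mol
ΔG > 0, so the forward reaction is non-spontaneous (proceeds in reverse).

ΔG = 5.18 kJ/mol; the forward reaction is non-spontaneous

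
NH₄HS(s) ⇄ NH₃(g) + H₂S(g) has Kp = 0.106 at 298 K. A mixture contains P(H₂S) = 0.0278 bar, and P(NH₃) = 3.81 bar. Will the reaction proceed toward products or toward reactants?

(NH₄HS is a pure solid — omitted from Qp.)
Qp = P(NH₃)·P(H₂S) = (3.81)·(0.0278) = 0.106
Qp = 0.106 = Kp, so the system is already at equilibrium.

at equilibrium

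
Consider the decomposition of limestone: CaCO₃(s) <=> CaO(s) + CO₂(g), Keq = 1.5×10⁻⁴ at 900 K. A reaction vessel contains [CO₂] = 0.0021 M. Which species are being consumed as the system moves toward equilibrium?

CaO, CO₂ (products)

(CaCO₃, CaO are pure solids — omitted from Q.)
Q = [CO₂] = 0.0021
Q = 0.0021 > Keq = 1.5×10⁻⁴: net reverse reaction.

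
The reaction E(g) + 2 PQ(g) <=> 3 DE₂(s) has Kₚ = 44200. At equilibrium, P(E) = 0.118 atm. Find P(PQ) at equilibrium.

(DE₂ is a pure solid — omitted from Kₚ.)
At equilibrium, Kₚ = 1 / (P(E)·P(PQ)²) = 44200.
1 / ((0.118)·(P(PQ))²) = 44200
P(PQ)² = 1.92×10⁻⁴ ⇒ P(PQ) = 0.0138 atm

P(PQ) = 0.0138 atm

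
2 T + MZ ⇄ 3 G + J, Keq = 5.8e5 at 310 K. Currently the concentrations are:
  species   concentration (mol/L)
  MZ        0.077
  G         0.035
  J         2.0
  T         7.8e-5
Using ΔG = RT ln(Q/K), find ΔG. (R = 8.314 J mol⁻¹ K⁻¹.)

Q = [G]³·[J] / ([T]²·[MZ]) = (0.035)³·(2.0) / ((7.8e-5)²·(0.077)) = 1.83e5
ΔG = RT ln(Q/Keq) = (8.314 J mol⁻¹ K⁻¹)(310 K) × ln(1.83e5/5.8e5)
   = (2.577 kJ/mol)(-1.154) = -2.97 kJ/mol
ΔG < 0, so the forward reaction is spontaneous (proceeds forward).

ΔG = -2.97 kJ/mol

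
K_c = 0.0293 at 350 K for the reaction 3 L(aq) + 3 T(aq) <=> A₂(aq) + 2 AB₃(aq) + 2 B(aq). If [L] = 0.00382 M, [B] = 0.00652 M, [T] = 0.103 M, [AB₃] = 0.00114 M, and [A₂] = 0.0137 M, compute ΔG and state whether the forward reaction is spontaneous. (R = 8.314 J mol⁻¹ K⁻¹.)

Q_c = [A₂]·[AB₃]²·[B]² / ([L]³·[T]³) = (0.0137)·(0.00114)²·(0.00652)² / ((0.00382)³·(0.103)³) = 0.0124
ΔG = RT ln(Q_c/K_c) = (8.314 J mol⁻¹ K⁻¹)(350 K) × ln(0.0124/0.0293)
   = (2.910 kJ/mol)(-0.8599) = -2.50 kJ/mol
ΔG < 0, so the forward reaction is spontaneous (proceeds forward).

ΔG = -2.50 kJ/mol; the forward reaction is spontaneous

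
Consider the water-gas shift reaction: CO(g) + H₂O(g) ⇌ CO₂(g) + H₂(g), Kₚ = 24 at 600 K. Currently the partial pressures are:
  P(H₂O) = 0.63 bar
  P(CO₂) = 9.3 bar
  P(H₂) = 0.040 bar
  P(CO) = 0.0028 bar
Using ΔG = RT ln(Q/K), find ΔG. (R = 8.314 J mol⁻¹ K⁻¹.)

Qₚ = P(CO₂)·P(H₂) / (P(CO)·P(H₂O)) = (9.3)·(0.040) / ((0.0028)·(0.63)) = 211
ΔG = RT ln(Qₚ/Kₚ) = (8.314 J mol⁻¹ K⁻¹)(600 K) × ln(211/24)
   = (4.988 kJ/mol)(2.174) = 10.8 kJ/mol
ΔG > 0, so the forward reaction is non-spontaneous (proceeds in reverse).

ΔG = 10.8 kJ/mol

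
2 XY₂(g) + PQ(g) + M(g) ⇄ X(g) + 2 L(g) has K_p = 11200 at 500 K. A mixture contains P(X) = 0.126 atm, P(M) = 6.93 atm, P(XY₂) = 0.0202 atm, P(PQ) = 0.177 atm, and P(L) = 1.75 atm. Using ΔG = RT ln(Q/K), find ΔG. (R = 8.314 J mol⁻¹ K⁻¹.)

Q_p = P(X)·P(L)² / (P(XY₂)²·P(PQ)·P(M)) = (0.126)·(1.75)² / ((0.0202)²·(0.177)·(6.93)) = 771
ΔG = RT ln(Q_p/K_p) = (8.314 J mol⁻¹ K⁻¹)(500 K) × ln(771/11200)
   = (4.157 kJ/mol)(-2.676) = -11.1 kJ/mol
ΔG < 0, so the forward reaction is spontaneous (proceeds forward).

ΔG = -11.1 kJ/mol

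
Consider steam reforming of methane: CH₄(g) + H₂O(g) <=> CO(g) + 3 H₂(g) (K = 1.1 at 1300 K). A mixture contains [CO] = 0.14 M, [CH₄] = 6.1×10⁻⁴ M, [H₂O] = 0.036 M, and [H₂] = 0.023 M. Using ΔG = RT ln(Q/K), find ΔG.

Q = [CO]·[H₂]³ / ([CH₄]·[H₂O]) = (0.14)·(0.023)³ / ((6.1×10⁻⁴)·(0.036)) = 0.0776
ΔG = RT ln(Q/K) = (8.314 J mol⁻¹ K⁻¹)(1300 K) × ln(0.0776/1.1)
   = (10.81 kJ/mol)(-2.651) = -28.7 kJ/mol
ΔG < 0, so the forward reaction is spontaneous (proceeds forward).

ΔG = -28.7 kJ/mol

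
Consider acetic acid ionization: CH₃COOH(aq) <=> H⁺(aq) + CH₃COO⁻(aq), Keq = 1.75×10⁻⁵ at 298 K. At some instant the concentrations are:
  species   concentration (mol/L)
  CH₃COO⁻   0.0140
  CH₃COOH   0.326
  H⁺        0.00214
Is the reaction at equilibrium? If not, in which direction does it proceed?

Q = [H⁺]·[CH₃COO⁻] / [CH₃COOH] = (0.00214)·(0.0140) / (0.326) = 9.19×10⁻⁵
Q = 9.19×10⁻⁵ > Keq = 1.75×10⁻⁵, so the reverse reaction proceeds.

reverse (toward reactants)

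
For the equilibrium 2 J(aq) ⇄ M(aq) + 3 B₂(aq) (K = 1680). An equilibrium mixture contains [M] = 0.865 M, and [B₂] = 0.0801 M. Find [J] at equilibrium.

[J] = 5.14×10⁻⁴ M

At equilibrium, K = [M]·[B₂]³ / [J]² = 1680.
(0.865)·(0.0801)³ / ([J])² = 1680
[J]² = 2.65×10⁻⁷ ⇒ [J] = 5.14×10⁻⁴ M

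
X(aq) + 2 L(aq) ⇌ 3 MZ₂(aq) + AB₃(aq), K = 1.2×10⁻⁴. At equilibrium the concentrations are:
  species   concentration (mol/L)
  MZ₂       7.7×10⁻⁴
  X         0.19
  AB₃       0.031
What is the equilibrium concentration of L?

[L] = 7.9×10⁻⁴ mol/L

At equilibrium, K = [MZ₂]³·[AB₃] / ([X]·[L]²) = 1.2×10⁻⁴.
(7.7×10⁻⁴)³·(0.031) / ((0.19)·([L])²) = 1.2×10⁻⁴
[L]² = 6.21×10⁻⁷ ⇒ [L] = 7.9×10⁻⁴ mol/L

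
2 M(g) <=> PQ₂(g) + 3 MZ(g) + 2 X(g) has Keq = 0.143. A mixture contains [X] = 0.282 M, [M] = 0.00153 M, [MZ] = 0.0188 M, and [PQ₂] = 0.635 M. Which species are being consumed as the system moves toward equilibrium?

Q = [PQ₂]·[MZ]³·[X]² / [M]² = (0.635)·(0.0188)³·(0.282)² / (0.00153)² = 0.143
Q = 0.143 = Keq; the system is at equilibrium.

none (at equilibrium)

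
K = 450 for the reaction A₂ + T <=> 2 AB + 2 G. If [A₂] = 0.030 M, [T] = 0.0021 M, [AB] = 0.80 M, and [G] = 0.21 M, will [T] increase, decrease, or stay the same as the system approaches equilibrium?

Q = [AB]²·[G]² / ([A₂]·[T]) = (0.80)²·(0.21)² / ((0.030)·(0.0021)) = 450
Q = 450 = K; the system is at equilibrium.

stay the same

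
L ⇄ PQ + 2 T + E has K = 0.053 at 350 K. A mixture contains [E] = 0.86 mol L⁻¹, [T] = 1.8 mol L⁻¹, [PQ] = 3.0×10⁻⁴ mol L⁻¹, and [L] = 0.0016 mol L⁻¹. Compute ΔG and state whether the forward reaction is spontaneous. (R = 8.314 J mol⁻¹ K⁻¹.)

Q = [PQ]·[T]²·[E] / [L] = (3.0×10⁻⁴)·(1.8)²·(0.86) / (0.0016) = 0.522
ΔG = RT ln(Q/K) = (8.314 J mol⁻¹ K⁻¹)(350 K) × ln(0.522/0.053)
   = (2.910 kJ/mol)(2.287) = 6.66 kJ/mol
ΔG > 0, so the forward reaction is non-spontaneous (proceeds in reverse).

ΔG = 6.66 kJ/mol; the forward reaction is non-spontaneous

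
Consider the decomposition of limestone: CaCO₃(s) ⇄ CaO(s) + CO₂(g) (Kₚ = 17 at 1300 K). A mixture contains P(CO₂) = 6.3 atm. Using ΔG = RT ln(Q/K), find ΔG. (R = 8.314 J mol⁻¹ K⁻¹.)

(CaCO₃, CaO are pure solids — omitted from Qₚ.)
Qₚ = P(CO₂) = 6.30
ΔG = RT ln(Qₚ/Kₚ) = (8.314 J mol⁻¹ K⁻¹)(1300 K) × ln(6.30/17)
   = (10.81 kJ/mol)(-0.9927) = -10.7 kJ/mol
ΔG < 0, so the forward reaction is spontaneous (proceeds forward).

ΔG = -10.7 kJ/mol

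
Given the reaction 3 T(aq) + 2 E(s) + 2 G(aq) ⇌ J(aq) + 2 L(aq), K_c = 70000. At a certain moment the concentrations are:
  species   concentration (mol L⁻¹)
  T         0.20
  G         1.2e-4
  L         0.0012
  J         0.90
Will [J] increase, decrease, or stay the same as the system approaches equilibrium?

increase

(E is a pure solid — omitted from Q_c.)
Q_c = [J]·[L]² / ([T]³·[G]²) = (0.90)·(0.0012)² / ((0.20)³·(1.2e-4)²) = 11000
Q_c = 11000 < K_c = 70000: net forward reaction.
J is a product, so it increases.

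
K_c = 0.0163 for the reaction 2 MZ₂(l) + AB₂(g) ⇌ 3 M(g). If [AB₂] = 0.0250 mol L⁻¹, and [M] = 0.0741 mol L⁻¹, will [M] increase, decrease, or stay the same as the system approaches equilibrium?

(MZ₂ is a pure liquid — omitted from Q_c.)
Q_c = [M]³ / [AB₂] = (0.0741)³ / (0.0250) = 0.0163
Q_c = 0.0163 = K_c; the system is at equilibrium.

stay the same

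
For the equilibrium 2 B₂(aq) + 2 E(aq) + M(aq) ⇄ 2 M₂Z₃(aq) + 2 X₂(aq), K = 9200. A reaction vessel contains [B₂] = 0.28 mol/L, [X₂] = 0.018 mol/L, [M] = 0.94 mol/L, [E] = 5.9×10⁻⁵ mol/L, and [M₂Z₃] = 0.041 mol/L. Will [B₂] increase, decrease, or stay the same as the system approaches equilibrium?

Q = [M₂Z₃]²·[X₂]² / ([B₂]²·[E]²·[M]) = (0.041)²·(0.018)² / ((0.28)²·(5.9×10⁻⁵)²·(0.94)) = 2100
Q = 2100 < K = 9200: net forward reaction.
B₂ is a reactant, so it decreases.

decrease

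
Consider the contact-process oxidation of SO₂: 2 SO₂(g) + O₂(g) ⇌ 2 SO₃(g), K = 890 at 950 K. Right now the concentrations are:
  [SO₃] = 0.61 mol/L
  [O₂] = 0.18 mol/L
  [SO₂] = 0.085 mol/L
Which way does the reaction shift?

forward (toward products)

Q = [SO₃]² / ([SO₂]²·[O₂]) = (0.61)² / ((0.085)²·(0.18)) = 290
Q = 290 < K = 890, so the forward reaction proceeds.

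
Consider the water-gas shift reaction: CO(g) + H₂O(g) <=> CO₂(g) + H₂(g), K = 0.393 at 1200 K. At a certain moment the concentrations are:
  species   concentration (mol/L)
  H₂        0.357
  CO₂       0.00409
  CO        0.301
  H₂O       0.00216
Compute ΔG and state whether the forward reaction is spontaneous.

ΔG = 17.4 kJ/mol; the forward reaction is non-spontaneous

Q = [CO₂]·[H₂] / ([CO]·[H₂O]) = (0.00409)·(0.357) / ((0.301)·(0.00216)) = 2.25
ΔG = RT ln(Q/K) = (8.314 J mol⁻¹ K⁻¹)(1200 K) × ln(2.25/0.393)
   = (9.977 kJ/mol)(1.745) = 17.4 kJ/mol
ΔG > 0, so the forward reaction is non-spontaneous (proceeds in reverse).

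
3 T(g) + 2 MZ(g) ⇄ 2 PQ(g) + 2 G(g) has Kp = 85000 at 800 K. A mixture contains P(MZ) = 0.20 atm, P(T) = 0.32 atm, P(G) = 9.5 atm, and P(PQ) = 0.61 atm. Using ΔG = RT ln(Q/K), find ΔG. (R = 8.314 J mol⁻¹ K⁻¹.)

Qp = P(PQ)²·P(G)² / (P(T)³·P(MZ)²) = (0.61)²·(9.5)² / ((0.32)³·(0.20)²) = 25600
ΔG = RT ln(Qp/Kp) = (8.314 J mol⁻¹ K⁻¹)(800 K) × ln(25600/85000)
   = (6.651 kJ/mol)(-1.200) = -7.98 kJ/mol
ΔG < 0, so the forward reaction is spontaneous (proceeds forward).

ΔG = -7.98 kJ/mol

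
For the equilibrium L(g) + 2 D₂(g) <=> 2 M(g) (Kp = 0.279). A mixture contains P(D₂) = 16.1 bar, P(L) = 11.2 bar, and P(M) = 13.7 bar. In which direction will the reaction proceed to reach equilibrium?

in the forward direction

Qp = P(M)² / (P(L)·P(D₂)²) = (13.7)² / ((11.2)·(16.1)²) = 0.0647
Qp = 0.0647 < Kp = 0.279, so the forward reaction proceeds.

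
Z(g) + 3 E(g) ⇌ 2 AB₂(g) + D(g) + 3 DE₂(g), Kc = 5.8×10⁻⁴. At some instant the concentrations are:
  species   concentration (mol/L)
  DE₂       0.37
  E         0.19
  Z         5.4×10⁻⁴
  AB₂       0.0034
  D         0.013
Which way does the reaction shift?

toward reactants

Qc = [AB₂]²·[D]·[DE₂]³ / ([Z]·[E]³) = (0.0034)²·(0.013)·(0.37)³ / ((5.4×10⁻⁴)·(0.19)³) = 0.0021
Qc = 0.0021 > Kc = 5.8×10⁻⁴, so the reverse reaction proceeds.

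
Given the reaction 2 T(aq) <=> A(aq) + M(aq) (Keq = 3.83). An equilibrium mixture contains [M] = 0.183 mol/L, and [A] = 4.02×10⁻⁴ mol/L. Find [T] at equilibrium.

At equilibrium, Keq = [A]·[M] / [T]² = 3.83.
(4.02×10⁻⁴)·(0.183) / ([T])² = 3.83
[T]² = 1.92×10⁻⁵ ⇒ [T] = 0.00438 mol/L

[T] = 0.00438 mol/L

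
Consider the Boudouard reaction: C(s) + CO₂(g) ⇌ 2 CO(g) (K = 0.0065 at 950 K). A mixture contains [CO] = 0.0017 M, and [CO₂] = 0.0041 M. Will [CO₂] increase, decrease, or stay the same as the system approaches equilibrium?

(C is a pure solid — omitted from Q.)
Q = [CO]² / [CO₂] = (0.0017)² / (0.0041) = 7.0×10⁻⁴
Q = 7.0×10⁻⁴ < K = 0.0065: net forward reaction.
CO₂ is a reactant, so it decreases.

decrease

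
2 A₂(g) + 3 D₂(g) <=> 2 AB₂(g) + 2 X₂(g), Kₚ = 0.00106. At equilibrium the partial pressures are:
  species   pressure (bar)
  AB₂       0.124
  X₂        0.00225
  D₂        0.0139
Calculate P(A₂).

At equilibrium, Kₚ = P(AB₂)²·P(X₂)² / (P(A₂)²·P(D₂)³) = 0.00106.
(0.124)²·(0.00225)² / ((P(A₂))²·(0.0139)³) = 0.00106
P(A₂)² = 27.3 ⇒ P(A₂) = 5.23 bar

P(A₂) = 5.23 bar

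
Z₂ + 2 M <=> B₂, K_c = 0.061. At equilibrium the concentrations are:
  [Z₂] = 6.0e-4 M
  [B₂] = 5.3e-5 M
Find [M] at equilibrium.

[M] = 1.2 M

At equilibrium, K_c = [B₂] / ([Z₂]·[M]²) = 0.061.
(5.3e-5) / ((6.0e-4)·([M])²) = 0.061
[M]² = 1.45 ⇒ [M] = 1.2 M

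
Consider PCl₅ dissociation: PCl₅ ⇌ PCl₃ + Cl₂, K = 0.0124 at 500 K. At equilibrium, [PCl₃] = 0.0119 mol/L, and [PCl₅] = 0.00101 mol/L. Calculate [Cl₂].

At equilibrium, K = [PCl₃]·[Cl₂] / [PCl₅] = 0.0124.
(0.0119)·([Cl₂]) / (0.00101) = 0.0124
[Cl₂] = 0.00105 mol/L

[Cl₂] = 0.00105 mol/L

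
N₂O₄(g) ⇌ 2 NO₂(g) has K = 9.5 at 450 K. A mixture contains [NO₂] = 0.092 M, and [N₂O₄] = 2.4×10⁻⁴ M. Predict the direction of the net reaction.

Q = [NO₂]² / [N₂O₄] = (0.092)² / (2.4×10⁻⁴) = 35
Q = 35 > K = 9.5, so the reverse reaction proceeds.

in the reverse direction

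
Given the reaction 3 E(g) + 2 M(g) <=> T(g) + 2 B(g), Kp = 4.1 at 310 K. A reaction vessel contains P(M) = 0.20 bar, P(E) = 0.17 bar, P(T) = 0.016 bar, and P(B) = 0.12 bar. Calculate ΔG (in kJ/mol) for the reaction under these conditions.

Qp = P(T)·P(B)² / (P(E)³·P(M)²) = (0.016)·(0.12)² / ((0.17)³·(0.20)²) = 1.17
ΔG = RT ln(Qp/Kp) = (8.314 J mol⁻¹ K⁻¹)(310 K) × ln(1.17/4.1)
   = (2.577 kJ/mol)(-1.254) = -3.23 kJ/mol
ΔG < 0, so the forward reaction is spontaneous (proceeds forward).

ΔG = -3.23 kJ/mol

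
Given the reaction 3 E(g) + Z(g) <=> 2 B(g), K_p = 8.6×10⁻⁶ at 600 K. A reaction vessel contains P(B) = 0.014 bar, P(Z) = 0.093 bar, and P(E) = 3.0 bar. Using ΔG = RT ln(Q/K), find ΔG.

Q_p = P(B)² / (P(E)³·P(Z)) = (0.014)² / ((3.0)³·(0.093)) = 7.81×10⁻⁵
ΔG = RT ln(Q_p/K_p) = (8.314 J mol⁻¹ K⁻¹)(600 K) × ln(7.81×10⁻⁵/8.6×10⁻⁶)
   = (4.988 kJ/mol)(2.206) = 11.0 kJ/mol
ΔG > 0, so the forward reaction is non-spontaneous (proceeds in reverse).

ΔG = 11.0 kJ/mol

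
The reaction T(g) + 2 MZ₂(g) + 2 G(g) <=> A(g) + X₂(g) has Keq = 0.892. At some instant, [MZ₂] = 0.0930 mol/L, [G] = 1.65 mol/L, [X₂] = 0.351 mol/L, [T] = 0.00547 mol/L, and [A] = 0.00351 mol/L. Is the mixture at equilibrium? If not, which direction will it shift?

no; Q > K, reaction proceeds in reverse

Q = [A]·[X₂] / ([T]·[MZ₂]²·[G]²) = (0.00351)·(0.351) / ((0.00547)·(0.0930)²·(1.65)²) = 9.57
Q = 9.57 > Keq = 0.892: net reverse reaction.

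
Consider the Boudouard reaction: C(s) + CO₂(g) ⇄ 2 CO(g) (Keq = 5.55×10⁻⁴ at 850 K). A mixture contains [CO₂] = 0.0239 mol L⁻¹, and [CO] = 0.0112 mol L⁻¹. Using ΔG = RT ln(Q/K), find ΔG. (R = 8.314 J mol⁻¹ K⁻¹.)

ΔG = 15.9 kJ/mol

(C is a pure solid — omitted from Q.)
Q = [CO]² / [CO₂] = (0.0112)² / (0.0239) = 0.00525
ΔG = RT ln(Q/Keq) = (8.314 J mol⁻¹ K⁻¹)(850 K) × ln(0.00525/5.55×10⁻⁴)
   = (7.067 kJ/mol)(2.247) = 15.9 kJ/mol
ΔG > 0, so the forward reaction is non-spontaneous (proceeds in reverse).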